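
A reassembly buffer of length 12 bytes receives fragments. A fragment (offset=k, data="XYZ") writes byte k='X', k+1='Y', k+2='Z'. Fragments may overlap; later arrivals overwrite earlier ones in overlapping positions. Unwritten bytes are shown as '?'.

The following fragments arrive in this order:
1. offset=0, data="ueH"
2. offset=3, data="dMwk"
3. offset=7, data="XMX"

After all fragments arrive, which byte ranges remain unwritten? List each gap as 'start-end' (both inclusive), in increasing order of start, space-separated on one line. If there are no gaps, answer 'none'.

Answer: 10-11

Derivation:
Fragment 1: offset=0 len=3
Fragment 2: offset=3 len=4
Fragment 3: offset=7 len=3
Gaps: 10-11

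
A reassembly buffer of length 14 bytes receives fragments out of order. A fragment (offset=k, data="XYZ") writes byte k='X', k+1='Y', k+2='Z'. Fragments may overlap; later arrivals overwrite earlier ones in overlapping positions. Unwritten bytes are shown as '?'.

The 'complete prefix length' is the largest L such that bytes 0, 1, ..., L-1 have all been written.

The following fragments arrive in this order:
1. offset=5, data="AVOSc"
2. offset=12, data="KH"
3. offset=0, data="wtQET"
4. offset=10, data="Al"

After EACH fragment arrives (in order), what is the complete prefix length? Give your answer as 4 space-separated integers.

Fragment 1: offset=5 data="AVOSc" -> buffer=?????AVOSc???? -> prefix_len=0
Fragment 2: offset=12 data="KH" -> buffer=?????AVOSc??KH -> prefix_len=0
Fragment 3: offset=0 data="wtQET" -> buffer=wtQETAVOSc??KH -> prefix_len=10
Fragment 4: offset=10 data="Al" -> buffer=wtQETAVOScAlKH -> prefix_len=14

Answer: 0 0 10 14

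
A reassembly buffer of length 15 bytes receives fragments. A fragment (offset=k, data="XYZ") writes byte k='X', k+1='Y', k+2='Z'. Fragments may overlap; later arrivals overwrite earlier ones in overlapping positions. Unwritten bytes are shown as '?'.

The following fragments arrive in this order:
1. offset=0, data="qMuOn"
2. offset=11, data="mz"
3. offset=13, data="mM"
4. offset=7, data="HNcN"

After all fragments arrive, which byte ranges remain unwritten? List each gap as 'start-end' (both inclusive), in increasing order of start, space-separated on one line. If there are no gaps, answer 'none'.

Answer: 5-6

Derivation:
Fragment 1: offset=0 len=5
Fragment 2: offset=11 len=2
Fragment 3: offset=13 len=2
Fragment 4: offset=7 len=4
Gaps: 5-6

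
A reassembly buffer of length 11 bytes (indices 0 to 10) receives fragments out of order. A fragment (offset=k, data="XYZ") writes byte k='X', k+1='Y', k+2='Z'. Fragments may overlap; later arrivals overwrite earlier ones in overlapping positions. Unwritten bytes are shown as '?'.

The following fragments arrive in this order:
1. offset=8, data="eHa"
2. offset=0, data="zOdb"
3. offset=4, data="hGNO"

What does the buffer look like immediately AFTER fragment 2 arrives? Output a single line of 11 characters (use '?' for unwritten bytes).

Fragment 1: offset=8 data="eHa" -> buffer=????????eHa
Fragment 2: offset=0 data="zOdb" -> buffer=zOdb????eHa

Answer: zOdb????eHa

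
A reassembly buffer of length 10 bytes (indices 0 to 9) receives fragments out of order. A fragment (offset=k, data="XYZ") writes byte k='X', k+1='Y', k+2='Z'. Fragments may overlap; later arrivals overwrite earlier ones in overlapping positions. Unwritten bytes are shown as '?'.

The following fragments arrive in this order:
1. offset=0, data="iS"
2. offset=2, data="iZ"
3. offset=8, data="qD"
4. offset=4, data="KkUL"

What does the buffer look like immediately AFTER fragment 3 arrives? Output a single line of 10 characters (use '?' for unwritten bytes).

Answer: iSiZ????qD

Derivation:
Fragment 1: offset=0 data="iS" -> buffer=iS????????
Fragment 2: offset=2 data="iZ" -> buffer=iSiZ??????
Fragment 3: offset=8 data="qD" -> buffer=iSiZ????qD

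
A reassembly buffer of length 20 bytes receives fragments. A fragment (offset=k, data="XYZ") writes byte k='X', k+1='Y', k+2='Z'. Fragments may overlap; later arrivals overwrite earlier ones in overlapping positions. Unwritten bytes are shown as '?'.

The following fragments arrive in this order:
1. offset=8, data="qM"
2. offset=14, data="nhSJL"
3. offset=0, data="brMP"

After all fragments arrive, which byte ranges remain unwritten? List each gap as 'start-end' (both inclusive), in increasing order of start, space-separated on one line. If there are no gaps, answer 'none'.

Answer: 4-7 10-13 19-19

Derivation:
Fragment 1: offset=8 len=2
Fragment 2: offset=14 len=5
Fragment 3: offset=0 len=4
Gaps: 4-7 10-13 19-19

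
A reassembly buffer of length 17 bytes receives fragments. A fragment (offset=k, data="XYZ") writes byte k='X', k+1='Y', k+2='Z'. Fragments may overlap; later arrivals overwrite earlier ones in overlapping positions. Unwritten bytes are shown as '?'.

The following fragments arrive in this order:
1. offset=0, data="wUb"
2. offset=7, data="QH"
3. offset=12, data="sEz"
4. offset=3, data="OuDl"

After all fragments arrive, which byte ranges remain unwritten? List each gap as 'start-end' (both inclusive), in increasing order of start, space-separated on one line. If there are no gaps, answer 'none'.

Answer: 9-11 15-16

Derivation:
Fragment 1: offset=0 len=3
Fragment 2: offset=7 len=2
Fragment 3: offset=12 len=3
Fragment 4: offset=3 len=4
Gaps: 9-11 15-16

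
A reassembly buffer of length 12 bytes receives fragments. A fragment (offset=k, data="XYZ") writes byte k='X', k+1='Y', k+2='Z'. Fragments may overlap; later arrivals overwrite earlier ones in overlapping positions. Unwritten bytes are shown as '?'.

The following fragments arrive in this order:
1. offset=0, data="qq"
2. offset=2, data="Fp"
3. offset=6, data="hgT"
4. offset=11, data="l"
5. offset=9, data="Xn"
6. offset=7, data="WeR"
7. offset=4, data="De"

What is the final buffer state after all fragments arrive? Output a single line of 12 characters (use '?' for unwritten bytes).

Fragment 1: offset=0 data="qq" -> buffer=qq??????????
Fragment 2: offset=2 data="Fp" -> buffer=qqFp????????
Fragment 3: offset=6 data="hgT" -> buffer=qqFp??hgT???
Fragment 4: offset=11 data="l" -> buffer=qqFp??hgT??l
Fragment 5: offset=9 data="Xn" -> buffer=qqFp??hgTXnl
Fragment 6: offset=7 data="WeR" -> buffer=qqFp??hWeRnl
Fragment 7: offset=4 data="De" -> buffer=qqFpDehWeRnl

Answer: qqFpDehWeRnl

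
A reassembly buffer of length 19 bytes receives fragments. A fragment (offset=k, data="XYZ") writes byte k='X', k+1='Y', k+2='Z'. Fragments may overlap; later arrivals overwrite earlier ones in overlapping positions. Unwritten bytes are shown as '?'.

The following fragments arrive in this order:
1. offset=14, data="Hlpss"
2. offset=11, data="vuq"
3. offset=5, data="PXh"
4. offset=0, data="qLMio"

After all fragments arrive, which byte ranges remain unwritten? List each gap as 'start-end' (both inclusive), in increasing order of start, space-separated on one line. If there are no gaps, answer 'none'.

Answer: 8-10

Derivation:
Fragment 1: offset=14 len=5
Fragment 2: offset=11 len=3
Fragment 3: offset=5 len=3
Fragment 4: offset=0 len=5
Gaps: 8-10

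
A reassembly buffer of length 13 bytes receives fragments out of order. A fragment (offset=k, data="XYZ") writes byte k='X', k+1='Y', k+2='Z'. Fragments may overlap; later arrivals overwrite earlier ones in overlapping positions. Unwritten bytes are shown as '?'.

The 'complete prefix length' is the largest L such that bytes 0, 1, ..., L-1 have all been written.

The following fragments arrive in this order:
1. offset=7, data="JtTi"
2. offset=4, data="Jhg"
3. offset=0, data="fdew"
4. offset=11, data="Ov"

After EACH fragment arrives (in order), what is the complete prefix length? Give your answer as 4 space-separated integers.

Fragment 1: offset=7 data="JtTi" -> buffer=???????JtTi?? -> prefix_len=0
Fragment 2: offset=4 data="Jhg" -> buffer=????JhgJtTi?? -> prefix_len=0
Fragment 3: offset=0 data="fdew" -> buffer=fdewJhgJtTi?? -> prefix_len=11
Fragment 4: offset=11 data="Ov" -> buffer=fdewJhgJtTiOv -> prefix_len=13

Answer: 0 0 11 13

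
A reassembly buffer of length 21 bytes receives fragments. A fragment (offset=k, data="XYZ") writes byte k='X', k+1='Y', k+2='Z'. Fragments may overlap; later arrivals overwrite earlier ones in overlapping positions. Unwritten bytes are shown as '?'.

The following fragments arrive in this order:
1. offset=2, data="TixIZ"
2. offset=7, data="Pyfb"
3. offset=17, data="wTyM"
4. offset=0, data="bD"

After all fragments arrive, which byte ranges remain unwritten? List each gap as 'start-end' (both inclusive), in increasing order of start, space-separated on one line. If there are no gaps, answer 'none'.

Fragment 1: offset=2 len=5
Fragment 2: offset=7 len=4
Fragment 3: offset=17 len=4
Fragment 4: offset=0 len=2
Gaps: 11-16

Answer: 11-16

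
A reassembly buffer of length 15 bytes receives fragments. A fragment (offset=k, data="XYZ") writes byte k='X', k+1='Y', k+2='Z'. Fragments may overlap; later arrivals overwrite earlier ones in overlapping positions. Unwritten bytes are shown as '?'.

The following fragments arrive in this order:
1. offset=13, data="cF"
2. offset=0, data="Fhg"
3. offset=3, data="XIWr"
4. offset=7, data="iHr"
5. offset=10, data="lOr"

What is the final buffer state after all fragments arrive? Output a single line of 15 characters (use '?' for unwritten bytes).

Answer: FhgXIWriHrlOrcF

Derivation:
Fragment 1: offset=13 data="cF" -> buffer=?????????????cF
Fragment 2: offset=0 data="Fhg" -> buffer=Fhg??????????cF
Fragment 3: offset=3 data="XIWr" -> buffer=FhgXIWr??????cF
Fragment 4: offset=7 data="iHr" -> buffer=FhgXIWriHr???cF
Fragment 5: offset=10 data="lOr" -> buffer=FhgXIWriHrlOrcF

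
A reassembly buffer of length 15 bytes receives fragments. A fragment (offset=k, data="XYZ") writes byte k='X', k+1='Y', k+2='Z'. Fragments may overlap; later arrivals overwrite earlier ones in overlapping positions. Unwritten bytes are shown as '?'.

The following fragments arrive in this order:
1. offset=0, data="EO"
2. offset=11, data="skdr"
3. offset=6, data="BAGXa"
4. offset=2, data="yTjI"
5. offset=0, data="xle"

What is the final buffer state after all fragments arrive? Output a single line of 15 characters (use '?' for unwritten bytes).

Answer: xleTjIBAGXaskdr

Derivation:
Fragment 1: offset=0 data="EO" -> buffer=EO?????????????
Fragment 2: offset=11 data="skdr" -> buffer=EO?????????skdr
Fragment 3: offset=6 data="BAGXa" -> buffer=EO????BAGXaskdr
Fragment 4: offset=2 data="yTjI" -> buffer=EOyTjIBAGXaskdr
Fragment 5: offset=0 data="xle" -> buffer=xleTjIBAGXaskdr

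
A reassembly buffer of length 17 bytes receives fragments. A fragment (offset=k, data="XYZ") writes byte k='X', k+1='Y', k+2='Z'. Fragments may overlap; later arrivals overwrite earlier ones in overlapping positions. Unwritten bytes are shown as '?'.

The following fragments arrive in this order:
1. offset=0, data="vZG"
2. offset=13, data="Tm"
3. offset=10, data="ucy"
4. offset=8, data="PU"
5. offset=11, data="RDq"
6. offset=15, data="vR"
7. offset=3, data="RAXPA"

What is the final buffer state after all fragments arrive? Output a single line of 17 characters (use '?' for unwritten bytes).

Answer: vZGRAXPAPUuRDqmvR

Derivation:
Fragment 1: offset=0 data="vZG" -> buffer=vZG??????????????
Fragment 2: offset=13 data="Tm" -> buffer=vZG??????????Tm??
Fragment 3: offset=10 data="ucy" -> buffer=vZG???????ucyTm??
Fragment 4: offset=8 data="PU" -> buffer=vZG?????PUucyTm??
Fragment 5: offset=11 data="RDq" -> buffer=vZG?????PUuRDqm??
Fragment 6: offset=15 data="vR" -> buffer=vZG?????PUuRDqmvR
Fragment 7: offset=3 data="RAXPA" -> buffer=vZGRAXPAPUuRDqmvR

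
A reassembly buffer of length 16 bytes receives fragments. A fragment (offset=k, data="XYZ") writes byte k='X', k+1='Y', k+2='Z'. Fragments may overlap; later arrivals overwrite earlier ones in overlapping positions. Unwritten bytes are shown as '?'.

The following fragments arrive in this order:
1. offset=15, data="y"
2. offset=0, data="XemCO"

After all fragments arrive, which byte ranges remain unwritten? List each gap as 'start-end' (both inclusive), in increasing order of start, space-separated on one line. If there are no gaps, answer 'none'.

Fragment 1: offset=15 len=1
Fragment 2: offset=0 len=5
Gaps: 5-14

Answer: 5-14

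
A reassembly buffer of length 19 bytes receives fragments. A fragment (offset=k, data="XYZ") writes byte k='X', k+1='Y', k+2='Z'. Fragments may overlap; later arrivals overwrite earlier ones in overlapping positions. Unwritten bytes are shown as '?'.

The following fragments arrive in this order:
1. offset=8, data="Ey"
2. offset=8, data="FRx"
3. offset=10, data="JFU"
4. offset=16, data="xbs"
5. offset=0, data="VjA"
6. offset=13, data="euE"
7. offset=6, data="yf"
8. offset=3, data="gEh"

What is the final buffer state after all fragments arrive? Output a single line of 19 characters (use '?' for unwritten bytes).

Fragment 1: offset=8 data="Ey" -> buffer=????????Ey?????????
Fragment 2: offset=8 data="FRx" -> buffer=????????FRx????????
Fragment 3: offset=10 data="JFU" -> buffer=????????FRJFU??????
Fragment 4: offset=16 data="xbs" -> buffer=????????FRJFU???xbs
Fragment 5: offset=0 data="VjA" -> buffer=VjA?????FRJFU???xbs
Fragment 6: offset=13 data="euE" -> buffer=VjA?????FRJFUeuExbs
Fragment 7: offset=6 data="yf" -> buffer=VjA???yfFRJFUeuExbs
Fragment 8: offset=3 data="gEh" -> buffer=VjAgEhyfFRJFUeuExbs

Answer: VjAgEhyfFRJFUeuExbs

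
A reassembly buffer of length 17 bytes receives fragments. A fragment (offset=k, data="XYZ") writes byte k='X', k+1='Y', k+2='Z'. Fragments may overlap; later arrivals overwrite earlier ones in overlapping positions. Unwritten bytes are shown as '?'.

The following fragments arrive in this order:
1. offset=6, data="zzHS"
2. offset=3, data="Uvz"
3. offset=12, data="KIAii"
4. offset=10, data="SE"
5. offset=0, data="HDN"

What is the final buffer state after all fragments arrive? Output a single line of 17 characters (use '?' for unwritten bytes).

Fragment 1: offset=6 data="zzHS" -> buffer=??????zzHS???????
Fragment 2: offset=3 data="Uvz" -> buffer=???UvzzzHS???????
Fragment 3: offset=12 data="KIAii" -> buffer=???UvzzzHS??KIAii
Fragment 4: offset=10 data="SE" -> buffer=???UvzzzHSSEKIAii
Fragment 5: offset=0 data="HDN" -> buffer=HDNUvzzzHSSEKIAii

Answer: HDNUvzzzHSSEKIAii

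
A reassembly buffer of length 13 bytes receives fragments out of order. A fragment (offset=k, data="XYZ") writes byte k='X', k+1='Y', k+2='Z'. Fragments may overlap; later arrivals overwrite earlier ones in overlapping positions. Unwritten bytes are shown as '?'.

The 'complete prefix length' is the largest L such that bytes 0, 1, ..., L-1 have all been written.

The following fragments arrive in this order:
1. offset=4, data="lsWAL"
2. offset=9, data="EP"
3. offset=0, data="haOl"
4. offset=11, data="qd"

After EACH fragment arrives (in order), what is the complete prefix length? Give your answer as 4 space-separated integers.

Answer: 0 0 11 13

Derivation:
Fragment 1: offset=4 data="lsWAL" -> buffer=????lsWAL???? -> prefix_len=0
Fragment 2: offset=9 data="EP" -> buffer=????lsWALEP?? -> prefix_len=0
Fragment 3: offset=0 data="haOl" -> buffer=haOllsWALEP?? -> prefix_len=11
Fragment 4: offset=11 data="qd" -> buffer=haOllsWALEPqd -> prefix_len=13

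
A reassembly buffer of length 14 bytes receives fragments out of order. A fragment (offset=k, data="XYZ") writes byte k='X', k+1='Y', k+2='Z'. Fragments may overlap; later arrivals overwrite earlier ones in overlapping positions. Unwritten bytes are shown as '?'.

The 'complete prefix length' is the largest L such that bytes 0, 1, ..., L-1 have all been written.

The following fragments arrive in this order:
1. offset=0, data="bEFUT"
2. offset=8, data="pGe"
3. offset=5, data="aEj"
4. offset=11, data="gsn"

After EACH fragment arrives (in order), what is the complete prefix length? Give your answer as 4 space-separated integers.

Fragment 1: offset=0 data="bEFUT" -> buffer=bEFUT????????? -> prefix_len=5
Fragment 2: offset=8 data="pGe" -> buffer=bEFUT???pGe??? -> prefix_len=5
Fragment 3: offset=5 data="aEj" -> buffer=bEFUTaEjpGe??? -> prefix_len=11
Fragment 4: offset=11 data="gsn" -> buffer=bEFUTaEjpGegsn -> prefix_len=14

Answer: 5 5 11 14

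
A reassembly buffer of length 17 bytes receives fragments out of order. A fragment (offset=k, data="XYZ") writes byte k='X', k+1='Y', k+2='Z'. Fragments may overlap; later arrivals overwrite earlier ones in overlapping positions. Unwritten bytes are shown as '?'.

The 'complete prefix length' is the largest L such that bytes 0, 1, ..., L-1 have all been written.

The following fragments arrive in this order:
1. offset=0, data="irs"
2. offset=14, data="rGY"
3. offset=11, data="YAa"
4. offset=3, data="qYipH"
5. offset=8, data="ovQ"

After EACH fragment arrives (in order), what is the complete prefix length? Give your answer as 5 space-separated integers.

Answer: 3 3 3 8 17

Derivation:
Fragment 1: offset=0 data="irs" -> buffer=irs?????????????? -> prefix_len=3
Fragment 2: offset=14 data="rGY" -> buffer=irs???????????rGY -> prefix_len=3
Fragment 3: offset=11 data="YAa" -> buffer=irs????????YAarGY -> prefix_len=3
Fragment 4: offset=3 data="qYipH" -> buffer=irsqYipH???YAarGY -> prefix_len=8
Fragment 5: offset=8 data="ovQ" -> buffer=irsqYipHovQYAarGY -> prefix_len=17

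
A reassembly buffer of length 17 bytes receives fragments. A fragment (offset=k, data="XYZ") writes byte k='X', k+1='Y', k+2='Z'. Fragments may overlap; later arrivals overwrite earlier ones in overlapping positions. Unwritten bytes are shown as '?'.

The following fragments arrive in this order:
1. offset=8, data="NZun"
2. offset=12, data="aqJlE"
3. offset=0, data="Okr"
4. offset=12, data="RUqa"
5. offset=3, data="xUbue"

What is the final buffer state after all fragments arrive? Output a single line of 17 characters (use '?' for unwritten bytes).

Fragment 1: offset=8 data="NZun" -> buffer=????????NZun?????
Fragment 2: offset=12 data="aqJlE" -> buffer=????????NZunaqJlE
Fragment 3: offset=0 data="Okr" -> buffer=Okr?????NZunaqJlE
Fragment 4: offset=12 data="RUqa" -> buffer=Okr?????NZunRUqaE
Fragment 5: offset=3 data="xUbue" -> buffer=OkrxUbueNZunRUqaE

Answer: OkrxUbueNZunRUqaE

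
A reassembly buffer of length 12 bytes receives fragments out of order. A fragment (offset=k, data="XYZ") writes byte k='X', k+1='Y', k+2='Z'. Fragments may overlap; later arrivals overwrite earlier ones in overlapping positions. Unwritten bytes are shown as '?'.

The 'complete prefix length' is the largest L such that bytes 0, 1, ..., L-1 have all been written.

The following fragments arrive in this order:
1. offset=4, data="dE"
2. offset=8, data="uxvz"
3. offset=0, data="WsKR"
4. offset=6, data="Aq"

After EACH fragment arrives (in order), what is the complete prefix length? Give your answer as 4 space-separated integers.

Fragment 1: offset=4 data="dE" -> buffer=????dE?????? -> prefix_len=0
Fragment 2: offset=8 data="uxvz" -> buffer=????dE??uxvz -> prefix_len=0
Fragment 3: offset=0 data="WsKR" -> buffer=WsKRdE??uxvz -> prefix_len=6
Fragment 4: offset=6 data="Aq" -> buffer=WsKRdEAquxvz -> prefix_len=12

Answer: 0 0 6 12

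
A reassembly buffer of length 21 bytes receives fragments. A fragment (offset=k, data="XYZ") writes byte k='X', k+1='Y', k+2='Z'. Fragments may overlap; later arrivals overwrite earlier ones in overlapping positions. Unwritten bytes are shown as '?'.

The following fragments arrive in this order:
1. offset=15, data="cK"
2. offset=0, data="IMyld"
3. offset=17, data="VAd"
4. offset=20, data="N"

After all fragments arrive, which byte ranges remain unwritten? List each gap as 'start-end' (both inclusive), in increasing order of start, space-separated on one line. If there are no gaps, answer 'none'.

Fragment 1: offset=15 len=2
Fragment 2: offset=0 len=5
Fragment 3: offset=17 len=3
Fragment 4: offset=20 len=1
Gaps: 5-14

Answer: 5-14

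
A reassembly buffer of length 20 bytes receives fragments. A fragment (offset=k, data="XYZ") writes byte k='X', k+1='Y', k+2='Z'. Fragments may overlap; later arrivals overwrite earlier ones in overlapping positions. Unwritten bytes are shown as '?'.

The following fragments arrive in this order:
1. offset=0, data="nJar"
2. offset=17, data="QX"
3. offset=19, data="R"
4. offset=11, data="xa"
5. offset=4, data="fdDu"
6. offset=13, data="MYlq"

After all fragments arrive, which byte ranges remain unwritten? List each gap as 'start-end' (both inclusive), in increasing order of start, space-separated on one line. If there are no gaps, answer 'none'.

Fragment 1: offset=0 len=4
Fragment 2: offset=17 len=2
Fragment 3: offset=19 len=1
Fragment 4: offset=11 len=2
Fragment 5: offset=4 len=4
Fragment 6: offset=13 len=4
Gaps: 8-10

Answer: 8-10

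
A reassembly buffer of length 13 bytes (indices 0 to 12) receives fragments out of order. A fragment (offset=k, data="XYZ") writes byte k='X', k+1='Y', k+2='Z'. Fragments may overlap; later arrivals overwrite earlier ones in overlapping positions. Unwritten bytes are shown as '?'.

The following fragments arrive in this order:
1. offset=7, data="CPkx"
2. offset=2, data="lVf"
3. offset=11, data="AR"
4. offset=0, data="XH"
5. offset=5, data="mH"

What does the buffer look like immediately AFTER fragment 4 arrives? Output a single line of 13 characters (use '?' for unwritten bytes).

Fragment 1: offset=7 data="CPkx" -> buffer=???????CPkx??
Fragment 2: offset=2 data="lVf" -> buffer=??lVf??CPkx??
Fragment 3: offset=11 data="AR" -> buffer=??lVf??CPkxAR
Fragment 4: offset=0 data="XH" -> buffer=XHlVf??CPkxAR

Answer: XHlVf??CPkxAR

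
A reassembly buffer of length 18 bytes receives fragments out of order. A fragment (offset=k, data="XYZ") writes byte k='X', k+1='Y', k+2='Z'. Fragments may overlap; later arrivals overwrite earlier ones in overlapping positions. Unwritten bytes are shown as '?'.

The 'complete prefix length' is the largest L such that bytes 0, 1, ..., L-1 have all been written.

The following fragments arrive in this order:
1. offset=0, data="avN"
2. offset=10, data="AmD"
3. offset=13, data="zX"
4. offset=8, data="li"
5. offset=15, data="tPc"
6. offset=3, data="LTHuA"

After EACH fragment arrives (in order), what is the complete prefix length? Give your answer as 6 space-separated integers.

Answer: 3 3 3 3 3 18

Derivation:
Fragment 1: offset=0 data="avN" -> buffer=avN??????????????? -> prefix_len=3
Fragment 2: offset=10 data="AmD" -> buffer=avN???????AmD????? -> prefix_len=3
Fragment 3: offset=13 data="zX" -> buffer=avN???????AmDzX??? -> prefix_len=3
Fragment 4: offset=8 data="li" -> buffer=avN?????liAmDzX??? -> prefix_len=3
Fragment 5: offset=15 data="tPc" -> buffer=avN?????liAmDzXtPc -> prefix_len=3
Fragment 6: offset=3 data="LTHuA" -> buffer=avNLTHuAliAmDzXtPc -> prefix_len=18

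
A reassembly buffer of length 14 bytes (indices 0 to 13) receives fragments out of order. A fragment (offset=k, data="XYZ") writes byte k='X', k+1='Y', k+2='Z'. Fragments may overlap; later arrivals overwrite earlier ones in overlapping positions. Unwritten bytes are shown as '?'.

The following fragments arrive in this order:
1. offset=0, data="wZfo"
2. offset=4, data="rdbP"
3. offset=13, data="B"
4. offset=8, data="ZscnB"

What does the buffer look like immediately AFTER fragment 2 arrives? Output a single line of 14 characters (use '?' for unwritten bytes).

Fragment 1: offset=0 data="wZfo" -> buffer=wZfo??????????
Fragment 2: offset=4 data="rdbP" -> buffer=wZfordbP??????

Answer: wZfordbP??????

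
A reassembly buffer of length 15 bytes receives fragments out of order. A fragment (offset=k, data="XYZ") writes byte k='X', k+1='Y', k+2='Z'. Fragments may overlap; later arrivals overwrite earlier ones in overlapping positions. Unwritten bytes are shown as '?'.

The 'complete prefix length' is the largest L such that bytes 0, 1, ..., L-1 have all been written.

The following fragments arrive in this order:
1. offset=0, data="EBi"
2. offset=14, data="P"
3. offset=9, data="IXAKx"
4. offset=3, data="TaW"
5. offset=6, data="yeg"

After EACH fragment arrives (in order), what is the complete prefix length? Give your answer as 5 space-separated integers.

Fragment 1: offset=0 data="EBi" -> buffer=EBi???????????? -> prefix_len=3
Fragment 2: offset=14 data="P" -> buffer=EBi???????????P -> prefix_len=3
Fragment 3: offset=9 data="IXAKx" -> buffer=EBi??????IXAKxP -> prefix_len=3
Fragment 4: offset=3 data="TaW" -> buffer=EBiTaW???IXAKxP -> prefix_len=6
Fragment 5: offset=6 data="yeg" -> buffer=EBiTaWyegIXAKxP -> prefix_len=15

Answer: 3 3 3 6 15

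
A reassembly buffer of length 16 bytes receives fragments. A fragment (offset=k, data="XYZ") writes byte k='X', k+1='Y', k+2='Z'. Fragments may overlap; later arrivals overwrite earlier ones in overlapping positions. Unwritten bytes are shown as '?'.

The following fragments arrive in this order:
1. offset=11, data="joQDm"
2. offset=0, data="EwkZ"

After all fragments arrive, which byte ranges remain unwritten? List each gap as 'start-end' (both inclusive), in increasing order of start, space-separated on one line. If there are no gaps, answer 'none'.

Fragment 1: offset=11 len=5
Fragment 2: offset=0 len=4
Gaps: 4-10

Answer: 4-10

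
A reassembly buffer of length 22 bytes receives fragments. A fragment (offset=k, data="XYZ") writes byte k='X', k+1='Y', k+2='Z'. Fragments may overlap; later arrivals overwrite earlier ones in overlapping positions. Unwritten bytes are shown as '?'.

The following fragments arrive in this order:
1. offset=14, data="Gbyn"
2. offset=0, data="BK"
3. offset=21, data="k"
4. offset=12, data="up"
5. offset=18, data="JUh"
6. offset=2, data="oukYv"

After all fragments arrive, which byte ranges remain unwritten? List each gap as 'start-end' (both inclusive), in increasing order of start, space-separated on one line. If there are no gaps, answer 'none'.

Answer: 7-11

Derivation:
Fragment 1: offset=14 len=4
Fragment 2: offset=0 len=2
Fragment 3: offset=21 len=1
Fragment 4: offset=12 len=2
Fragment 5: offset=18 len=3
Fragment 6: offset=2 len=5
Gaps: 7-11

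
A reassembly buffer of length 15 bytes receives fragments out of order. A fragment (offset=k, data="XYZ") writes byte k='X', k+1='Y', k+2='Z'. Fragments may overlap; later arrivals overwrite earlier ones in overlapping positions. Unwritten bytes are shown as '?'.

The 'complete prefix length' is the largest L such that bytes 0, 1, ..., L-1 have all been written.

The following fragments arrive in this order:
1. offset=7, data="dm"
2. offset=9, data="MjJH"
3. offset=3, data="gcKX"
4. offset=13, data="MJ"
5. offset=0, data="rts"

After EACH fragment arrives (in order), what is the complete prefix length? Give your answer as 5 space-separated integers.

Fragment 1: offset=7 data="dm" -> buffer=???????dm?????? -> prefix_len=0
Fragment 2: offset=9 data="MjJH" -> buffer=???????dmMjJH?? -> prefix_len=0
Fragment 3: offset=3 data="gcKX" -> buffer=???gcKXdmMjJH?? -> prefix_len=0
Fragment 4: offset=13 data="MJ" -> buffer=???gcKXdmMjJHMJ -> prefix_len=0
Fragment 5: offset=0 data="rts" -> buffer=rtsgcKXdmMjJHMJ -> prefix_len=15

Answer: 0 0 0 0 15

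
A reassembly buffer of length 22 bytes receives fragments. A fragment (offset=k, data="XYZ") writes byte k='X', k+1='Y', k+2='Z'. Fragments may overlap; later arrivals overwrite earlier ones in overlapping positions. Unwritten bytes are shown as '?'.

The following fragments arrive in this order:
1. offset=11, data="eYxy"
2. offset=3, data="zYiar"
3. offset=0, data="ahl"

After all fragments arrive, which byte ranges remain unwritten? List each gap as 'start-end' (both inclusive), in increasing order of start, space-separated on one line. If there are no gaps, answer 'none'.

Answer: 8-10 15-21

Derivation:
Fragment 1: offset=11 len=4
Fragment 2: offset=3 len=5
Fragment 3: offset=0 len=3
Gaps: 8-10 15-21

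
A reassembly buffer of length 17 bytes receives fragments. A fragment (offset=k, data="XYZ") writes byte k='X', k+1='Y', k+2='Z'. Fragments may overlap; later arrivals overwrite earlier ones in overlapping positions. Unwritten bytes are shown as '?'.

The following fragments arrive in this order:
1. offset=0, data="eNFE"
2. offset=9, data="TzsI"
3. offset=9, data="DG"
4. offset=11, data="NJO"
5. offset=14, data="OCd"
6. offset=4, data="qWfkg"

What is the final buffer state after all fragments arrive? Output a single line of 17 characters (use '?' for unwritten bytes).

Answer: eNFEqWfkgDGNJOOCd

Derivation:
Fragment 1: offset=0 data="eNFE" -> buffer=eNFE?????????????
Fragment 2: offset=9 data="TzsI" -> buffer=eNFE?????TzsI????
Fragment 3: offset=9 data="DG" -> buffer=eNFE?????DGsI????
Fragment 4: offset=11 data="NJO" -> buffer=eNFE?????DGNJO???
Fragment 5: offset=14 data="OCd" -> buffer=eNFE?????DGNJOOCd
Fragment 6: offset=4 data="qWfkg" -> buffer=eNFEqWfkgDGNJOOCd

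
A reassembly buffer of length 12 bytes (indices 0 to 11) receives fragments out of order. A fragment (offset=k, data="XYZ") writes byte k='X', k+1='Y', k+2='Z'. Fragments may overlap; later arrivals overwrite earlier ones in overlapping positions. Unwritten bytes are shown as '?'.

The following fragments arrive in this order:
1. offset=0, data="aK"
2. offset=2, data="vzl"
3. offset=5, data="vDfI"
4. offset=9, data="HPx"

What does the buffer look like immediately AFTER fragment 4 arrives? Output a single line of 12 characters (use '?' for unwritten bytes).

Answer: aKvzlvDfIHPx

Derivation:
Fragment 1: offset=0 data="aK" -> buffer=aK??????????
Fragment 2: offset=2 data="vzl" -> buffer=aKvzl???????
Fragment 3: offset=5 data="vDfI" -> buffer=aKvzlvDfI???
Fragment 4: offset=9 data="HPx" -> buffer=aKvzlvDfIHPx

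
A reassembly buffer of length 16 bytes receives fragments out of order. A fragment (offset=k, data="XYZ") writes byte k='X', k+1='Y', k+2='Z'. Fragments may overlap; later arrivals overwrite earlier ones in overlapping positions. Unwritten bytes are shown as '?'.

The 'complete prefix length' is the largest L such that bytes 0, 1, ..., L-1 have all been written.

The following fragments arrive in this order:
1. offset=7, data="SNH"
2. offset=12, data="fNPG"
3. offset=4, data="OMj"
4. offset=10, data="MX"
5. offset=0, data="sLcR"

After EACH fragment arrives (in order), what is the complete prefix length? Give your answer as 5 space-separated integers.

Fragment 1: offset=7 data="SNH" -> buffer=???????SNH?????? -> prefix_len=0
Fragment 2: offset=12 data="fNPG" -> buffer=???????SNH??fNPG -> prefix_len=0
Fragment 3: offset=4 data="OMj" -> buffer=????OMjSNH??fNPG -> prefix_len=0
Fragment 4: offset=10 data="MX" -> buffer=????OMjSNHMXfNPG -> prefix_len=0
Fragment 5: offset=0 data="sLcR" -> buffer=sLcROMjSNHMXfNPG -> prefix_len=16

Answer: 0 0 0 0 16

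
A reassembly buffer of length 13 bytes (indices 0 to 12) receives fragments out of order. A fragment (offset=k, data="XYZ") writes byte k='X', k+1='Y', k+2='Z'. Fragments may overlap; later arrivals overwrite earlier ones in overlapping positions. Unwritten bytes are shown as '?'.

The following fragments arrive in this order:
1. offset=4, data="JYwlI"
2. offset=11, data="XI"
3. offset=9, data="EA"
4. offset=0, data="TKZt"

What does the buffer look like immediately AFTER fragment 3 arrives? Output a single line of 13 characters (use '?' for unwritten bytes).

Fragment 1: offset=4 data="JYwlI" -> buffer=????JYwlI????
Fragment 2: offset=11 data="XI" -> buffer=????JYwlI??XI
Fragment 3: offset=9 data="EA" -> buffer=????JYwlIEAXI

Answer: ????JYwlIEAXI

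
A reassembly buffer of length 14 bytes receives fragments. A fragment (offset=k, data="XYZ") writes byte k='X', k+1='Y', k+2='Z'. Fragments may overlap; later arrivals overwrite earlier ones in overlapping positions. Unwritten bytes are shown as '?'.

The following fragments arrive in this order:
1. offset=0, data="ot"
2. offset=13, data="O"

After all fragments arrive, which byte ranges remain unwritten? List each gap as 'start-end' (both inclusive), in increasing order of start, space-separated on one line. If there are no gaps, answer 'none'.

Answer: 2-12

Derivation:
Fragment 1: offset=0 len=2
Fragment 2: offset=13 len=1
Gaps: 2-12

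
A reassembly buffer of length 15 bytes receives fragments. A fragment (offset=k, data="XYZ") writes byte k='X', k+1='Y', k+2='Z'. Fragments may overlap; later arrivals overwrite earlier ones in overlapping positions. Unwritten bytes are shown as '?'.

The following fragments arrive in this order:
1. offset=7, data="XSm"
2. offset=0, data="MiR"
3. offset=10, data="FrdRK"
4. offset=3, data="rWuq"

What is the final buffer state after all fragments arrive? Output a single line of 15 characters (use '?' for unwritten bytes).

Fragment 1: offset=7 data="XSm" -> buffer=???????XSm?????
Fragment 2: offset=0 data="MiR" -> buffer=MiR????XSm?????
Fragment 3: offset=10 data="FrdRK" -> buffer=MiR????XSmFrdRK
Fragment 4: offset=3 data="rWuq" -> buffer=MiRrWuqXSmFrdRK

Answer: MiRrWuqXSmFrdRK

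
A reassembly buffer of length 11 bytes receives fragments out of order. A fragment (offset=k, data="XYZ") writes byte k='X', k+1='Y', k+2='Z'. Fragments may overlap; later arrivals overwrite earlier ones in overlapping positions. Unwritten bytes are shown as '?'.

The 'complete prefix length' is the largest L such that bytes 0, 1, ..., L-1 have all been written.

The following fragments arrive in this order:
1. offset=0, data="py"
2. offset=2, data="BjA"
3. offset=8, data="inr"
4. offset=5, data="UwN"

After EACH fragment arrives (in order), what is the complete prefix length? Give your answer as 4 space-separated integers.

Answer: 2 5 5 11

Derivation:
Fragment 1: offset=0 data="py" -> buffer=py????????? -> prefix_len=2
Fragment 2: offset=2 data="BjA" -> buffer=pyBjA?????? -> prefix_len=5
Fragment 3: offset=8 data="inr" -> buffer=pyBjA???inr -> prefix_len=5
Fragment 4: offset=5 data="UwN" -> buffer=pyBjAUwNinr -> prefix_len=11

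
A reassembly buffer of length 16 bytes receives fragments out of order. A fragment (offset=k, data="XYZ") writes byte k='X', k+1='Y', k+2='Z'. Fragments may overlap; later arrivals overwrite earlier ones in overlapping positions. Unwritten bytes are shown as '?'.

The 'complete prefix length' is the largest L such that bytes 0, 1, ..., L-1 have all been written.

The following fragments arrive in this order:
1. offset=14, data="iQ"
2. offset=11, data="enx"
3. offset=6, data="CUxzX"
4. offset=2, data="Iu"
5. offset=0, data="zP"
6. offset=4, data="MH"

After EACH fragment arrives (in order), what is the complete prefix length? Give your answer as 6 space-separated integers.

Answer: 0 0 0 0 4 16

Derivation:
Fragment 1: offset=14 data="iQ" -> buffer=??????????????iQ -> prefix_len=0
Fragment 2: offset=11 data="enx" -> buffer=???????????enxiQ -> prefix_len=0
Fragment 3: offset=6 data="CUxzX" -> buffer=??????CUxzXenxiQ -> prefix_len=0
Fragment 4: offset=2 data="Iu" -> buffer=??Iu??CUxzXenxiQ -> prefix_len=0
Fragment 5: offset=0 data="zP" -> buffer=zPIu??CUxzXenxiQ -> prefix_len=4
Fragment 6: offset=4 data="MH" -> buffer=zPIuMHCUxzXenxiQ -> prefix_len=16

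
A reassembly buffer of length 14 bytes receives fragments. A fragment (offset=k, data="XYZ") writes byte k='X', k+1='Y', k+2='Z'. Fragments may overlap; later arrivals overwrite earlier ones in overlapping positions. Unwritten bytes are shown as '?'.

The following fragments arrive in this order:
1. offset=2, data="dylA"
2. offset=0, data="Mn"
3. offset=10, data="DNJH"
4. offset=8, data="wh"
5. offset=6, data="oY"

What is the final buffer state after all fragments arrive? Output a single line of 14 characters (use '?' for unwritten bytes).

Answer: MndylAoYwhDNJH

Derivation:
Fragment 1: offset=2 data="dylA" -> buffer=??dylA????????
Fragment 2: offset=0 data="Mn" -> buffer=MndylA????????
Fragment 3: offset=10 data="DNJH" -> buffer=MndylA????DNJH
Fragment 4: offset=8 data="wh" -> buffer=MndylA??whDNJH
Fragment 5: offset=6 data="oY" -> buffer=MndylAoYwhDNJH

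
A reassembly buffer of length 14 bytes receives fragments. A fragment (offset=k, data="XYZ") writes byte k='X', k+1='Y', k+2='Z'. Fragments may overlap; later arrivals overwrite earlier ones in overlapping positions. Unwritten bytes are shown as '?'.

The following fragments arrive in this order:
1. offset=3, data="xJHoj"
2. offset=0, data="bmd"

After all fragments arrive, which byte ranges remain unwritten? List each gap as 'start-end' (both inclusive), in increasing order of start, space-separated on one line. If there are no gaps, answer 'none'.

Fragment 1: offset=3 len=5
Fragment 2: offset=0 len=3
Gaps: 8-13

Answer: 8-13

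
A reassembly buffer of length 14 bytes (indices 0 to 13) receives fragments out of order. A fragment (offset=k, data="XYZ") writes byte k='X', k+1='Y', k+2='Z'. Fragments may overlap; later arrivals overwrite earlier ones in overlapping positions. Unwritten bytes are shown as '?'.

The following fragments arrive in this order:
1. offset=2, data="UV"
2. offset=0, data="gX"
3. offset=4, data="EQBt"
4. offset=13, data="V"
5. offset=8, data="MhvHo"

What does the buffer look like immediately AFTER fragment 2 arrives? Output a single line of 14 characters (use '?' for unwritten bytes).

Fragment 1: offset=2 data="UV" -> buffer=??UV??????????
Fragment 2: offset=0 data="gX" -> buffer=gXUV??????????

Answer: gXUV??????????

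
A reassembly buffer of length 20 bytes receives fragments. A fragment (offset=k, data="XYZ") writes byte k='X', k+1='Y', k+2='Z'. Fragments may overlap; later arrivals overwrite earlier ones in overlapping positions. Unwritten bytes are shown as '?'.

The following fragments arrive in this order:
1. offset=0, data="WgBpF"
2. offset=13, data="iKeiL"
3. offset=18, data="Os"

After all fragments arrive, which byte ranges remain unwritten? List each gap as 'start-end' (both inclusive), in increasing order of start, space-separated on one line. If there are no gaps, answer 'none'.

Answer: 5-12

Derivation:
Fragment 1: offset=0 len=5
Fragment 2: offset=13 len=5
Fragment 3: offset=18 len=2
Gaps: 5-12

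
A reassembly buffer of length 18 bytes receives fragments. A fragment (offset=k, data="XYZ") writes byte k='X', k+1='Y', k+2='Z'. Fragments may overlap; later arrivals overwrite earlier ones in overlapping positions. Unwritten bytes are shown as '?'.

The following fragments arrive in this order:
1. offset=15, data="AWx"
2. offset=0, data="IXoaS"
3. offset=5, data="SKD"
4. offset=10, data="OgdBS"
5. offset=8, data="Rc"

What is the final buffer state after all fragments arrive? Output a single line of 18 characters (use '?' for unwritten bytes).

Fragment 1: offset=15 data="AWx" -> buffer=???????????????AWx
Fragment 2: offset=0 data="IXoaS" -> buffer=IXoaS??????????AWx
Fragment 3: offset=5 data="SKD" -> buffer=IXoaSSKD???????AWx
Fragment 4: offset=10 data="OgdBS" -> buffer=IXoaSSKD??OgdBSAWx
Fragment 5: offset=8 data="Rc" -> buffer=IXoaSSKDRcOgdBSAWx

Answer: IXoaSSKDRcOgdBSAWx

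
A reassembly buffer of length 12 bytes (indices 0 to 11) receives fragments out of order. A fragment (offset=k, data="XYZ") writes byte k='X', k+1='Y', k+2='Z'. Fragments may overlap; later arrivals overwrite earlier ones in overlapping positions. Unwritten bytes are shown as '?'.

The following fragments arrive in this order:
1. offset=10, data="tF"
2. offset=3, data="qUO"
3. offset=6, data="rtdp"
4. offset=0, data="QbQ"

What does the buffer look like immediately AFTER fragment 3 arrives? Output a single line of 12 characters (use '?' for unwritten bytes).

Answer: ???qUOrtdptF

Derivation:
Fragment 1: offset=10 data="tF" -> buffer=??????????tF
Fragment 2: offset=3 data="qUO" -> buffer=???qUO????tF
Fragment 3: offset=6 data="rtdp" -> buffer=???qUOrtdptF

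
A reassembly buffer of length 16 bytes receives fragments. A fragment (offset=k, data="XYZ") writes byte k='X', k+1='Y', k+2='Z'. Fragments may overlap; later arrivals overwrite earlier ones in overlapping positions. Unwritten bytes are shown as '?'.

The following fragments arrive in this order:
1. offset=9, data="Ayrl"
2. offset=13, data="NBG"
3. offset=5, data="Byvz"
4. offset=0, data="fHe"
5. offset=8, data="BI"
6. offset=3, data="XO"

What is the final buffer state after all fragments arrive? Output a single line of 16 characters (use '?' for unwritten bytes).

Fragment 1: offset=9 data="Ayrl" -> buffer=?????????Ayrl???
Fragment 2: offset=13 data="NBG" -> buffer=?????????AyrlNBG
Fragment 3: offset=5 data="Byvz" -> buffer=?????ByvzAyrlNBG
Fragment 4: offset=0 data="fHe" -> buffer=fHe??ByvzAyrlNBG
Fragment 5: offset=8 data="BI" -> buffer=fHe??ByvBIyrlNBG
Fragment 6: offset=3 data="XO" -> buffer=fHeXOByvBIyrlNBG

Answer: fHeXOByvBIyrlNBG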